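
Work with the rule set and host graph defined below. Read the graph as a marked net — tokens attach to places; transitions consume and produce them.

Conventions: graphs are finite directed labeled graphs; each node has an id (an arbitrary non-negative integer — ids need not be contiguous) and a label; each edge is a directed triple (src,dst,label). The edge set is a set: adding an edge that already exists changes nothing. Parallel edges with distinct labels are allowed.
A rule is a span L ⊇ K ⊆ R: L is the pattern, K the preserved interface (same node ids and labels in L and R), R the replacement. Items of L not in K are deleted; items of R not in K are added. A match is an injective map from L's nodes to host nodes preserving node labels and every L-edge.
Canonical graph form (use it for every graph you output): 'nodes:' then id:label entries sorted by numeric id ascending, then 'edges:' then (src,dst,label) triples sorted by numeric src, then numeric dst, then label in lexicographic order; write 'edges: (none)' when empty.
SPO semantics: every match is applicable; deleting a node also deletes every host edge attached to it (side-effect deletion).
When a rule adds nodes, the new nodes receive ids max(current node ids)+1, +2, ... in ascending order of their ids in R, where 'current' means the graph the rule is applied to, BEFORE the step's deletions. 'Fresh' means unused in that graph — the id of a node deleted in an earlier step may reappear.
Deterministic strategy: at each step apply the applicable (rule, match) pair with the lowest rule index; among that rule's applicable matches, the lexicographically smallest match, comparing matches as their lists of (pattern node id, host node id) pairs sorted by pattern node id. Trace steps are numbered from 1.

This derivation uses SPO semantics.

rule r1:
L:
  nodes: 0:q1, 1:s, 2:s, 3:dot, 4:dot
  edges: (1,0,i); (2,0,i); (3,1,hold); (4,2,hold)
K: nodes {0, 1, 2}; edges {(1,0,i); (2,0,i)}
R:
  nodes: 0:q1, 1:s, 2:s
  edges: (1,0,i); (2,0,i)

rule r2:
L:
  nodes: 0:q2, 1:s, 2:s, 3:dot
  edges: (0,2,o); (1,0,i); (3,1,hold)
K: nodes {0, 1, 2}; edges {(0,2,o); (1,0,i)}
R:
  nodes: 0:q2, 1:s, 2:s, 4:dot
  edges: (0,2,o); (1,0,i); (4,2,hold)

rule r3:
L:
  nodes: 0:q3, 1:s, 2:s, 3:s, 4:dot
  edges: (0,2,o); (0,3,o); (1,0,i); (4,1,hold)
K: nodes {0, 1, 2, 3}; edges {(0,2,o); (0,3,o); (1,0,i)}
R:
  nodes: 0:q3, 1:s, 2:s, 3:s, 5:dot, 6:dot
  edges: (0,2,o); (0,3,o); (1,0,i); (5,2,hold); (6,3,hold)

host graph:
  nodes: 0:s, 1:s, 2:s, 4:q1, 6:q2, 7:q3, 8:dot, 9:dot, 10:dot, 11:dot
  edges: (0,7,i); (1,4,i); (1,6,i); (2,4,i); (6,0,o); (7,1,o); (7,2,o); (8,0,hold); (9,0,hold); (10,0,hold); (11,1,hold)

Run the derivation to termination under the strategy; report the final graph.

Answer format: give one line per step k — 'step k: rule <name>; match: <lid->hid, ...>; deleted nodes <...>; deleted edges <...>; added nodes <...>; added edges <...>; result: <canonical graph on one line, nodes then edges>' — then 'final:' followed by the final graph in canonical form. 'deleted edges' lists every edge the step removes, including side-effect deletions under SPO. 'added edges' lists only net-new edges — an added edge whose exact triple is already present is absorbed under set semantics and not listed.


step 1: rule r2; match: 0->6, 1->1, 2->0, 3->11; deleted nodes 11; deleted edges (11,1,hold); added nodes 12; added edges (12,0,hold); result: nodes: 0:s, 1:s, 2:s, 4:q1, 6:q2, 7:q3, 8:dot, 9:dot, 10:dot, 12:dot edges: (0,7,i); (1,4,i); (1,6,i); (2,4,i); (6,0,o); (7,1,o); (7,2,o); (8,0,hold); (9,0,hold); (10,0,hold); (12,0,hold)
step 2: rule r3; match: 0->7, 1->0, 2->1, 3->2, 4->8; deleted nodes 8; deleted edges (8,0,hold); added nodes 13, 14; added edges (13,1,hold); (14,2,hold); result: nodes: 0:s, 1:s, 2:s, 4:q1, 6:q2, 7:q3, 9:dot, 10:dot, 12:dot, 13:dot, 14:dot edges: (0,7,i); (1,4,i); (1,6,i); (2,4,i); (6,0,o); (7,1,o); (7,2,o); (9,0,hold); (10,0,hold); (12,0,hold); (13,1,hold); (14,2,hold)
step 3: rule r1; match: 0->4, 1->1, 2->2, 3->13, 4->14; deleted nodes 13, 14; deleted edges (13,1,hold); (14,2,hold); added nodes (none); added edges (none); result: nodes: 0:s, 1:s, 2:s, 4:q1, 6:q2, 7:q3, 9:dot, 10:dot, 12:dot edges: (0,7,i); (1,4,i); (1,6,i); (2,4,i); (6,0,o); (7,1,o); (7,2,o); (9,0,hold); (10,0,hold); (12,0,hold)
step 4: rule r3; match: 0->7, 1->0, 2->1, 3->2, 4->9; deleted nodes 9; deleted edges (9,0,hold); added nodes 13, 14; added edges (13,1,hold); (14,2,hold); result: nodes: 0:s, 1:s, 2:s, 4:q1, 6:q2, 7:q3, 10:dot, 12:dot, 13:dot, 14:dot edges: (0,7,i); (1,4,i); (1,6,i); (2,4,i); (6,0,o); (7,1,o); (7,2,o); (10,0,hold); (12,0,hold); (13,1,hold); (14,2,hold)
step 5: rule r1; match: 0->4, 1->1, 2->2, 3->13, 4->14; deleted nodes 13, 14; deleted edges (13,1,hold); (14,2,hold); added nodes (none); added edges (none); result: nodes: 0:s, 1:s, 2:s, 4:q1, 6:q2, 7:q3, 10:dot, 12:dot edges: (0,7,i); (1,4,i); (1,6,i); (2,4,i); (6,0,o); (7,1,o); (7,2,o); (10,0,hold); (12,0,hold)
step 6: rule r3; match: 0->7, 1->0, 2->1, 3->2, 4->10; deleted nodes 10; deleted edges (10,0,hold); added nodes 13, 14; added edges (13,1,hold); (14,2,hold); result: nodes: 0:s, 1:s, 2:s, 4:q1, 6:q2, 7:q3, 12:dot, 13:dot, 14:dot edges: (0,7,i); (1,4,i); (1,6,i); (2,4,i); (6,0,o); (7,1,o); (7,2,o); (12,0,hold); (13,1,hold); (14,2,hold)
step 7: rule r1; match: 0->4, 1->1, 2->2, 3->13, 4->14; deleted nodes 13, 14; deleted edges (13,1,hold); (14,2,hold); added nodes (none); added edges (none); result: nodes: 0:s, 1:s, 2:s, 4:q1, 6:q2, 7:q3, 12:dot edges: (0,7,i); (1,4,i); (1,6,i); (2,4,i); (6,0,o); (7,1,o); (7,2,o); (12,0,hold)
step 8: rule r3; match: 0->7, 1->0, 2->1, 3->2, 4->12; deleted nodes 12; deleted edges (12,0,hold); added nodes 13, 14; added edges (13,1,hold); (14,2,hold); result: nodes: 0:s, 1:s, 2:s, 4:q1, 6:q2, 7:q3, 13:dot, 14:dot edges: (0,7,i); (1,4,i); (1,6,i); (2,4,i); (6,0,o); (7,1,o); (7,2,o); (13,1,hold); (14,2,hold)
step 9: rule r1; match: 0->4, 1->1, 2->2, 3->13, 4->14; deleted nodes 13, 14; deleted edges (13,1,hold); (14,2,hold); added nodes (none); added edges (none); result: nodes: 0:s, 1:s, 2:s, 4:q1, 6:q2, 7:q3 edges: (0,7,i); (1,4,i); (1,6,i); (2,4,i); (6,0,o); (7,1,o); (7,2,o)
final:
nodes: 0:s, 1:s, 2:s, 4:q1, 6:q2, 7:q3
edges: (0,7,i); (1,4,i); (1,6,i); (2,4,i); (6,0,o); (7,1,o); (7,2,o)


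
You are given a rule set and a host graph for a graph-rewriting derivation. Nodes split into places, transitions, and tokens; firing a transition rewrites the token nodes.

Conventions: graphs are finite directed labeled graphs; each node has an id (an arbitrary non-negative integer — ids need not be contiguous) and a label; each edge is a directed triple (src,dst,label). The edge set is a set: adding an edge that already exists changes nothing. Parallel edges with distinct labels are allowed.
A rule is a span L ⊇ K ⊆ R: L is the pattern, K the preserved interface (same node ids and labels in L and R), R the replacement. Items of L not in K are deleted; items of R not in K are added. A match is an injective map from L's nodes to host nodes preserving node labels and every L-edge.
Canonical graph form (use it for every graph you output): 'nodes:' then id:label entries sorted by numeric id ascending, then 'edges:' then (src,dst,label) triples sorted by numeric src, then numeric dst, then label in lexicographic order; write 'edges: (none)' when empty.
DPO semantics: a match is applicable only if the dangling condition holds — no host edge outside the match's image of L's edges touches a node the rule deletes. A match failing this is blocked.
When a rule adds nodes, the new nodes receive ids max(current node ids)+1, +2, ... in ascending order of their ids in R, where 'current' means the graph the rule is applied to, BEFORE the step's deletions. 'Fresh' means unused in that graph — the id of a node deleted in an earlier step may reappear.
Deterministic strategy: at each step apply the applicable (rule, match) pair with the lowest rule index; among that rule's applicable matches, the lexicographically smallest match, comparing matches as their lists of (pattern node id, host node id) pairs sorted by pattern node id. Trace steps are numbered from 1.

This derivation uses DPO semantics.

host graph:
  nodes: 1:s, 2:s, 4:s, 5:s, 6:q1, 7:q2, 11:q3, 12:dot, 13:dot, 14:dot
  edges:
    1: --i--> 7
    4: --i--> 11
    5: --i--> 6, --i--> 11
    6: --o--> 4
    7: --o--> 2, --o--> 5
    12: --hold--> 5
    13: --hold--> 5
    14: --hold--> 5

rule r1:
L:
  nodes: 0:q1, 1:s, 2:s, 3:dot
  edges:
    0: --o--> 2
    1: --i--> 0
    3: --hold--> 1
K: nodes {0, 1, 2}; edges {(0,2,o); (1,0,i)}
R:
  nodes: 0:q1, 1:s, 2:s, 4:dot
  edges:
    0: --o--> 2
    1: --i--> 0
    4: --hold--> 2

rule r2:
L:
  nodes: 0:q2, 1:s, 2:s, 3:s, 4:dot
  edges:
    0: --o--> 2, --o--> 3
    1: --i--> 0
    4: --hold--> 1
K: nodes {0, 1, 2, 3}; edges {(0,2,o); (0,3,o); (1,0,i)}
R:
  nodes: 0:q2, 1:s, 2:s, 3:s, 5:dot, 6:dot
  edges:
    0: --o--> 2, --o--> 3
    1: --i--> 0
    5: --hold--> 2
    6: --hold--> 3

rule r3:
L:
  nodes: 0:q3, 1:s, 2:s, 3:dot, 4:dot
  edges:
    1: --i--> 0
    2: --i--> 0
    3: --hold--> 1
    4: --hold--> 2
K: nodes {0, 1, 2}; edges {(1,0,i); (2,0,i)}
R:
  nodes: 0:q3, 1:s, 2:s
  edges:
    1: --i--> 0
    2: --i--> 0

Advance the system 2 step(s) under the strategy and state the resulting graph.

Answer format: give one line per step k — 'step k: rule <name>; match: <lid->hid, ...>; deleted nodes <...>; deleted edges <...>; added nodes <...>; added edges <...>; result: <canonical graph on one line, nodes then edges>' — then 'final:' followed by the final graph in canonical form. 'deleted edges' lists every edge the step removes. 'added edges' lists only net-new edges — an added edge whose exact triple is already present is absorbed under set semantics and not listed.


step 1: rule r1; match: 0->6, 1->5, 2->4, 3->12; deleted nodes 12; deleted edges (12,5,hold); added nodes 15; added edges (15,4,hold); result: nodes: 1:s, 2:s, 4:s, 5:s, 6:q1, 7:q2, 11:q3, 13:dot, 14:dot, 15:dot edges: (1,7,i); (4,11,i); (5,6,i); (5,11,i); (6,4,o); (7,2,o); (7,5,o); (13,5,hold); (14,5,hold); (15,4,hold)
step 2: rule r1; match: 0->6, 1->5, 2->4, 3->13; deleted nodes 13; deleted edges (13,5,hold); added nodes 16; added edges (16,4,hold); result: nodes: 1:s, 2:s, 4:s, 5:s, 6:q1, 7:q2, 11:q3, 14:dot, 15:dot, 16:dot edges: (1,7,i); (4,11,i); (5,6,i); (5,11,i); (6,4,o); (7,2,o); (7,5,o); (14,5,hold); (15,4,hold); (16,4,hold)
final:
nodes: 1:s, 2:s, 4:s, 5:s, 6:q1, 7:q2, 11:q3, 14:dot, 15:dot, 16:dot
edges: (1,7,i); (4,11,i); (5,6,i); (5,11,i); (6,4,o); (7,2,o); (7,5,o); (14,5,hold); (15,4,hold); (16,4,hold)


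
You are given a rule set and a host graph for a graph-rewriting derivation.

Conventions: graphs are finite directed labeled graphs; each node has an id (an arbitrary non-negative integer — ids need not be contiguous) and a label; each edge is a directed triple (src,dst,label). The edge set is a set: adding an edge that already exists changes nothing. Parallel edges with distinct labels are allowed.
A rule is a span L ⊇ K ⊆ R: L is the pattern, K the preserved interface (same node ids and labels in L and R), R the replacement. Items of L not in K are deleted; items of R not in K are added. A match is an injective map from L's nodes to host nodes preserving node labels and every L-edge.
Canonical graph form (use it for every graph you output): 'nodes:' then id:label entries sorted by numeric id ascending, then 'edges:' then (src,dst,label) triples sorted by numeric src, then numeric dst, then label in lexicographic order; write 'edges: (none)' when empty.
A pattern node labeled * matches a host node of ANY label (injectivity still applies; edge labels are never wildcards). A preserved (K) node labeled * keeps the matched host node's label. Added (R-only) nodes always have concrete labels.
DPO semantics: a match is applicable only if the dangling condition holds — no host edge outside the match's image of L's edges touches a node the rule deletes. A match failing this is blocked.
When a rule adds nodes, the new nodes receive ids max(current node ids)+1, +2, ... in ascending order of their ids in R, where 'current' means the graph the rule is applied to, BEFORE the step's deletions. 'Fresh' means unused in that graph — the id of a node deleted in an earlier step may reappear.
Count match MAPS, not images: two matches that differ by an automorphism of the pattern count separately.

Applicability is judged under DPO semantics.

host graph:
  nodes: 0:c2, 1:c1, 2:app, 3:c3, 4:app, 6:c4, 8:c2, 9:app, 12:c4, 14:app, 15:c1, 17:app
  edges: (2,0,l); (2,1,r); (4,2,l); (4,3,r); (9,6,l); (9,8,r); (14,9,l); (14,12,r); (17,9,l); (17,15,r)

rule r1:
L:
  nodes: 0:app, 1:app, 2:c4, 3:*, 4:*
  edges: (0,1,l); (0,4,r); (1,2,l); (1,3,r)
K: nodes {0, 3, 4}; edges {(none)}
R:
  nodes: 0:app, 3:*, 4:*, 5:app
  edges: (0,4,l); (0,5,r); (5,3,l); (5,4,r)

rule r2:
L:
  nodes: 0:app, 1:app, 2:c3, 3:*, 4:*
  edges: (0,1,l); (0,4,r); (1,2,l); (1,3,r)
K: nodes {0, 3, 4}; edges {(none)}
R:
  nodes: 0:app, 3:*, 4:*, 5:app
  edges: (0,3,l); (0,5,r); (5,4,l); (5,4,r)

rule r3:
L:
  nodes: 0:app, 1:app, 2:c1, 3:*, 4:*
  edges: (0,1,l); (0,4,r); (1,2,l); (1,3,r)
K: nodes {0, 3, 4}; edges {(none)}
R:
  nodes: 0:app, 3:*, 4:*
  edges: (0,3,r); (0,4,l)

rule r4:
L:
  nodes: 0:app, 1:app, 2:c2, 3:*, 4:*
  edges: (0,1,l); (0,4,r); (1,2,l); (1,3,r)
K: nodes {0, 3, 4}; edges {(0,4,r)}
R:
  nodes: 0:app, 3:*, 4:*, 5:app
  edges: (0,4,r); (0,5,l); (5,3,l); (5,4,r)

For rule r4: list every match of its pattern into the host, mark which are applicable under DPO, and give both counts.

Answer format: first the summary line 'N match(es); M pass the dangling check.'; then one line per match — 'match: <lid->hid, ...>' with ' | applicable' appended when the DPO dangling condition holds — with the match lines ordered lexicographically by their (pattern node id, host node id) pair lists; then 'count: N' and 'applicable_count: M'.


1 match(es); 1 pass the dangling check.
match: 0->4, 1->2, 2->0, 3->1, 4->3 | applicable
count: 1
applicable_count: 1


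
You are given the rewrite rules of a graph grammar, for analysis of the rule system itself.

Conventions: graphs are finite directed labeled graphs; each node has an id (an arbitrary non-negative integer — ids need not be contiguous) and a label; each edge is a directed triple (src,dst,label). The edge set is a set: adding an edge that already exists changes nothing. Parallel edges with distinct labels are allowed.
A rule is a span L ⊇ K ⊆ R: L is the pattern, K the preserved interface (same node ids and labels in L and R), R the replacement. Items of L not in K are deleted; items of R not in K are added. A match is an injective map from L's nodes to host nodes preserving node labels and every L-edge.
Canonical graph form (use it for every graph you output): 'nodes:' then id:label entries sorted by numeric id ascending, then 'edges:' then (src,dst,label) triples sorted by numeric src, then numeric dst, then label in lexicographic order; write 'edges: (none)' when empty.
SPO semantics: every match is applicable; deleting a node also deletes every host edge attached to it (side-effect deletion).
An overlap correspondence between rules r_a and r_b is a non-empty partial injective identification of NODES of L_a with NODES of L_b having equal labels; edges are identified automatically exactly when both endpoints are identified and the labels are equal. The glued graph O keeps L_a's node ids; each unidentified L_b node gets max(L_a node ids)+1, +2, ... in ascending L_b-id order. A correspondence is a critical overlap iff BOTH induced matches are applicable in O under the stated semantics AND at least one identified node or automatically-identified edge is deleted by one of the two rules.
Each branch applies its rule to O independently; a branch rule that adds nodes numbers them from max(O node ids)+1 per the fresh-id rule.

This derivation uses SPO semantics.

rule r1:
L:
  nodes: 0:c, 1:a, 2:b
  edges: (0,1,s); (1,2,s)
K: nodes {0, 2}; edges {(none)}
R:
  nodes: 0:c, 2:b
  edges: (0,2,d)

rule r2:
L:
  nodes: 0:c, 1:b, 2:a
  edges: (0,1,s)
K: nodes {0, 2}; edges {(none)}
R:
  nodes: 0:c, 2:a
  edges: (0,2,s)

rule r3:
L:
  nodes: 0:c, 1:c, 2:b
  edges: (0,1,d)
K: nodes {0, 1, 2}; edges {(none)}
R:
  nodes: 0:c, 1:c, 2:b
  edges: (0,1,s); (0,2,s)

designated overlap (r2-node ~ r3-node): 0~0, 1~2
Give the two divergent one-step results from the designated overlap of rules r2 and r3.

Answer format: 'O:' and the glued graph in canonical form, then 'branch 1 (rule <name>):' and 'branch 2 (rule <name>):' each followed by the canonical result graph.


O:
nodes: 0:c, 1:b, 2:a, 3:c
edges: (0,1,s); (0,3,d)
branch 1 (rule r2):
nodes: 0:c, 2:a, 3:c
edges: (0,2,s); (0,3,d)
branch 2 (rule r3):
nodes: 0:c, 1:b, 2:a, 3:c
edges: (0,1,s); (0,3,s)


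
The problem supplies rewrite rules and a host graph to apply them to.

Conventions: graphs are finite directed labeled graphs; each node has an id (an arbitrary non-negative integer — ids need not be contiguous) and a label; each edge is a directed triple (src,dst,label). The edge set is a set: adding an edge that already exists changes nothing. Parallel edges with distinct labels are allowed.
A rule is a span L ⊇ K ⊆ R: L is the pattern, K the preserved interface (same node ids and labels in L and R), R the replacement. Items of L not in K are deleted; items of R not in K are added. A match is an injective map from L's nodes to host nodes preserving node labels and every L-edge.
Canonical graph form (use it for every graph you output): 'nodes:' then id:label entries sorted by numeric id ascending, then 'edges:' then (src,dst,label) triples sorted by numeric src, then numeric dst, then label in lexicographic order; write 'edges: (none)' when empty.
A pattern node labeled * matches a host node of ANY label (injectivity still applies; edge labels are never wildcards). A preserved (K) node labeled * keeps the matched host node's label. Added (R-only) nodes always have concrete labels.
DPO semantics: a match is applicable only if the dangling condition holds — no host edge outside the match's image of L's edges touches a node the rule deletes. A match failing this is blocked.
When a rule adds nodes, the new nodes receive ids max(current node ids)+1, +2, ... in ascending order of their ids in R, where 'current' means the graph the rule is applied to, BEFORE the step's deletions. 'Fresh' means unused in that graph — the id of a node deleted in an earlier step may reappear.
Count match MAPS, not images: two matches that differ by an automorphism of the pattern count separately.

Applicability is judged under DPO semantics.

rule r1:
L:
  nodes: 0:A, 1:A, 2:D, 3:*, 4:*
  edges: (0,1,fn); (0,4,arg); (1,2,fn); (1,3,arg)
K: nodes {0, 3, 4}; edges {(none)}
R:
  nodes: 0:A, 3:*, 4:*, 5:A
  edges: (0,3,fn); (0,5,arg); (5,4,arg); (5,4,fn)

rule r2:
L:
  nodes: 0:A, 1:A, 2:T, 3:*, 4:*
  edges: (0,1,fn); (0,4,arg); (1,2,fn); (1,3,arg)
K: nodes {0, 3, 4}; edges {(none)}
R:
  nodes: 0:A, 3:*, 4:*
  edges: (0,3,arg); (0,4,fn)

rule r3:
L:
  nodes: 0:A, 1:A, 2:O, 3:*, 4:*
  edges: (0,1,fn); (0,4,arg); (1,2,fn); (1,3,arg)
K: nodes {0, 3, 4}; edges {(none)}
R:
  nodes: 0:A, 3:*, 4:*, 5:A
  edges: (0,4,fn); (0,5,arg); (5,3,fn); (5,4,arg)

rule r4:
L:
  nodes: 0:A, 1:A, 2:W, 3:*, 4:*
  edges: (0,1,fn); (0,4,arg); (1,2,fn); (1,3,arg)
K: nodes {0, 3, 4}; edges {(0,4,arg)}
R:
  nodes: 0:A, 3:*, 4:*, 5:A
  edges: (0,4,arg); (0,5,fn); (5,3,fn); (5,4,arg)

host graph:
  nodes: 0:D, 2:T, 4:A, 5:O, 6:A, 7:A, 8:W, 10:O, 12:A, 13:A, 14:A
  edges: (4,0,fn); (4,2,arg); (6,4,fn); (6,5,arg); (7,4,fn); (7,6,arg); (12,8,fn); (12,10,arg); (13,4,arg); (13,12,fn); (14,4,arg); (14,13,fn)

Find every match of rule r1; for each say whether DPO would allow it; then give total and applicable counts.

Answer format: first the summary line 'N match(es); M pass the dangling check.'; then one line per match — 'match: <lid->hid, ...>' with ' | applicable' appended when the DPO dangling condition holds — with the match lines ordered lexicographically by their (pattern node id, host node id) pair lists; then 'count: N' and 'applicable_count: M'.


2 match(es); 0 pass the dangling check.
match: 0->6, 1->4, 2->0, 3->2, 4->5
match: 0->7, 1->4, 2->0, 3->2, 4->6
count: 2
applicable_count: 0


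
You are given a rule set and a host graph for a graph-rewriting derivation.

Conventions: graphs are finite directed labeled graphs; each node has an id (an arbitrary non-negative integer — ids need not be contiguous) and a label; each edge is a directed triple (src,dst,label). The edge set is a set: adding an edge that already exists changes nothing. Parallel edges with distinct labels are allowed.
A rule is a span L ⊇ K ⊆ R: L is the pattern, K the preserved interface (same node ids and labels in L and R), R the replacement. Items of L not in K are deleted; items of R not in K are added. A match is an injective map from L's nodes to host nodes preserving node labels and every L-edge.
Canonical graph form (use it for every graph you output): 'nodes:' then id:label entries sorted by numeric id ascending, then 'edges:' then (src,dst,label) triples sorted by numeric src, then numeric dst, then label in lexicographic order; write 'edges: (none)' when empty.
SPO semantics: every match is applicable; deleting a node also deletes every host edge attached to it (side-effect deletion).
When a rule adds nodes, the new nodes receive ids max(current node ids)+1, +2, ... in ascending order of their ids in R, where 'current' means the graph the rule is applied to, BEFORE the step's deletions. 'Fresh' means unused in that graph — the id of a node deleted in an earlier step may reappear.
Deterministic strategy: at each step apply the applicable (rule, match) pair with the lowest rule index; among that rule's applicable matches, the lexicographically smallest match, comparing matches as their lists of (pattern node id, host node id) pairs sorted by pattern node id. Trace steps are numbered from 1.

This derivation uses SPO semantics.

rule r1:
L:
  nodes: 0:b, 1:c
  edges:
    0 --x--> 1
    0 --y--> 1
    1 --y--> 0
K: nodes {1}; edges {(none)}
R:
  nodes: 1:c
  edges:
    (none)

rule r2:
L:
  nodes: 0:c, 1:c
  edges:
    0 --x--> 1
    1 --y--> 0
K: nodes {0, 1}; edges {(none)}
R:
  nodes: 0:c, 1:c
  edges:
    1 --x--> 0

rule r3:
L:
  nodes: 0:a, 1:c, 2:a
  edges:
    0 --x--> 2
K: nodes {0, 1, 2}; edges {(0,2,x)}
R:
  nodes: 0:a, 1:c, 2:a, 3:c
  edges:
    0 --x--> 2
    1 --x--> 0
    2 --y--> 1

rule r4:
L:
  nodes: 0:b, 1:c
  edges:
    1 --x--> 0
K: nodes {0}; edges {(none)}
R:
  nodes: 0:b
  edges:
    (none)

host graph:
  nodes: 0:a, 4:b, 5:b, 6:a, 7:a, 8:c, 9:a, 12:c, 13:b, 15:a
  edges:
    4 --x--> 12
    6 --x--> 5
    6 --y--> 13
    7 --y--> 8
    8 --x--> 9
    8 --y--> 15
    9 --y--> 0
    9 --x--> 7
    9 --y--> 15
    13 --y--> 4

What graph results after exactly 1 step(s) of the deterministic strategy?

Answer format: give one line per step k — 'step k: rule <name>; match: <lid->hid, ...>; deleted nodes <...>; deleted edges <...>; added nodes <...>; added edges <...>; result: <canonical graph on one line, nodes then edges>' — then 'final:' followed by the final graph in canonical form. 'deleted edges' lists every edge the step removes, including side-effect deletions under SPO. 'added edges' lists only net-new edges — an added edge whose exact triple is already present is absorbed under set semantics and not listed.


step 1: rule r3; match: 0->9, 1->8, 2->7; deleted nodes (none); deleted edges (none); added nodes 16; added edges (none); result: nodes: 0:a, 4:b, 5:b, 6:a, 7:a, 8:c, 9:a, 12:c, 13:b, 15:a, 16:c edges: (4,12,x); (6,5,x); (6,13,y); (7,8,y); (8,9,x); (8,15,y); (9,0,y); (9,7,x); (9,15,y); (13,4,y)
final:
nodes: 0:a, 4:b, 5:b, 6:a, 7:a, 8:c, 9:a, 12:c, 13:b, 15:a, 16:c
edges: (4,12,x); (6,5,x); (6,13,y); (7,8,y); (8,9,x); (8,15,y); (9,0,y); (9,7,x); (9,15,y); (13,4,y)


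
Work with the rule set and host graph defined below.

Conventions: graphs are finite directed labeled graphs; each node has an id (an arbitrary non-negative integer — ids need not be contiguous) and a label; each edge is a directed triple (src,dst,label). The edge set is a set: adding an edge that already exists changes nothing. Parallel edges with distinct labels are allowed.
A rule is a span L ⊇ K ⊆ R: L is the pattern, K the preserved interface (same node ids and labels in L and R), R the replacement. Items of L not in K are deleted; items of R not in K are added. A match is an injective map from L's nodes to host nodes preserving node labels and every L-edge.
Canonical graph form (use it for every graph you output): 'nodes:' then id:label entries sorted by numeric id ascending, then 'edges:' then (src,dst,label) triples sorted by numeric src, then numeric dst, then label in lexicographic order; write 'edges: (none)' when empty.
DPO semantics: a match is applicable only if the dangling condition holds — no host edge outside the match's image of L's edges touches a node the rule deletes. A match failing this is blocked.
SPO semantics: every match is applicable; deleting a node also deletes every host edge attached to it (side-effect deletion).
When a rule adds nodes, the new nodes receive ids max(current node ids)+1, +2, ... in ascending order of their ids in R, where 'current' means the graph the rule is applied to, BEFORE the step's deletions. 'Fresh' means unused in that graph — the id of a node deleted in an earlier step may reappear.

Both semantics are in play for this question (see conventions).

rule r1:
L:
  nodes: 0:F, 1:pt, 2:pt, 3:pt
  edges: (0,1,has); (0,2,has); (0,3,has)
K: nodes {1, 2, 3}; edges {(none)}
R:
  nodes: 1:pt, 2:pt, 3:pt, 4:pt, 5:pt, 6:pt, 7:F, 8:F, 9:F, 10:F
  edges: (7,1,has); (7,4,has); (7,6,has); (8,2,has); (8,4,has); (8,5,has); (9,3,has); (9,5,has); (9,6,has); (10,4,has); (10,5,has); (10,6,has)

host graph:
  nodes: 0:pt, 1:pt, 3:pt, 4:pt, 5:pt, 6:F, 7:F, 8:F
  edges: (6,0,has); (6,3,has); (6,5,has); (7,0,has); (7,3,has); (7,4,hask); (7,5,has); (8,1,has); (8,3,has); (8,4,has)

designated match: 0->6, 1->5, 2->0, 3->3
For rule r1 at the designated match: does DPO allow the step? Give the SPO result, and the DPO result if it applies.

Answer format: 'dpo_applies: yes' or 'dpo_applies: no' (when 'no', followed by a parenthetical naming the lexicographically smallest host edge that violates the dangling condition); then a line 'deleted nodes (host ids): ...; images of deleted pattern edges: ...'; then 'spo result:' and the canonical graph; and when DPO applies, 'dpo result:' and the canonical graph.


dpo_applies: yes
deleted nodes (host ids): 6; images of deleted pattern edges: (6,0,has); (6,3,has); (6,5,has)
spo result:
nodes: 0:pt, 1:pt, 3:pt, 4:pt, 5:pt, 7:F, 8:F, 9:pt, 10:pt, 11:pt, 12:F, 13:F, 14:F, 15:F
edges: (7,0,has); (7,3,has); (7,4,hask); (7,5,has); (8,1,has); (8,3,has); (8,4,has); (12,5,has); (12,9,has); (12,11,has); (13,0,has); (13,9,has); (13,10,has); (14,3,has); (14,10,has); (14,11,has); (15,9,has); (15,10,has); (15,11,has)
dpo result:
nodes: 0:pt, 1:pt, 3:pt, 4:pt, 5:pt, 7:F, 8:F, 9:pt, 10:pt, 11:pt, 12:F, 13:F, 14:F, 15:F
edges: (7,0,has); (7,3,has); (7,4,hask); (7,5,has); (8,1,has); (8,3,has); (8,4,has); (12,5,has); (12,9,has); (12,11,has); (13,0,has); (13,9,has); (13,10,has); (14,3,has); (14,10,has); (14,11,has); (15,9,has); (15,10,has); (15,11,has)


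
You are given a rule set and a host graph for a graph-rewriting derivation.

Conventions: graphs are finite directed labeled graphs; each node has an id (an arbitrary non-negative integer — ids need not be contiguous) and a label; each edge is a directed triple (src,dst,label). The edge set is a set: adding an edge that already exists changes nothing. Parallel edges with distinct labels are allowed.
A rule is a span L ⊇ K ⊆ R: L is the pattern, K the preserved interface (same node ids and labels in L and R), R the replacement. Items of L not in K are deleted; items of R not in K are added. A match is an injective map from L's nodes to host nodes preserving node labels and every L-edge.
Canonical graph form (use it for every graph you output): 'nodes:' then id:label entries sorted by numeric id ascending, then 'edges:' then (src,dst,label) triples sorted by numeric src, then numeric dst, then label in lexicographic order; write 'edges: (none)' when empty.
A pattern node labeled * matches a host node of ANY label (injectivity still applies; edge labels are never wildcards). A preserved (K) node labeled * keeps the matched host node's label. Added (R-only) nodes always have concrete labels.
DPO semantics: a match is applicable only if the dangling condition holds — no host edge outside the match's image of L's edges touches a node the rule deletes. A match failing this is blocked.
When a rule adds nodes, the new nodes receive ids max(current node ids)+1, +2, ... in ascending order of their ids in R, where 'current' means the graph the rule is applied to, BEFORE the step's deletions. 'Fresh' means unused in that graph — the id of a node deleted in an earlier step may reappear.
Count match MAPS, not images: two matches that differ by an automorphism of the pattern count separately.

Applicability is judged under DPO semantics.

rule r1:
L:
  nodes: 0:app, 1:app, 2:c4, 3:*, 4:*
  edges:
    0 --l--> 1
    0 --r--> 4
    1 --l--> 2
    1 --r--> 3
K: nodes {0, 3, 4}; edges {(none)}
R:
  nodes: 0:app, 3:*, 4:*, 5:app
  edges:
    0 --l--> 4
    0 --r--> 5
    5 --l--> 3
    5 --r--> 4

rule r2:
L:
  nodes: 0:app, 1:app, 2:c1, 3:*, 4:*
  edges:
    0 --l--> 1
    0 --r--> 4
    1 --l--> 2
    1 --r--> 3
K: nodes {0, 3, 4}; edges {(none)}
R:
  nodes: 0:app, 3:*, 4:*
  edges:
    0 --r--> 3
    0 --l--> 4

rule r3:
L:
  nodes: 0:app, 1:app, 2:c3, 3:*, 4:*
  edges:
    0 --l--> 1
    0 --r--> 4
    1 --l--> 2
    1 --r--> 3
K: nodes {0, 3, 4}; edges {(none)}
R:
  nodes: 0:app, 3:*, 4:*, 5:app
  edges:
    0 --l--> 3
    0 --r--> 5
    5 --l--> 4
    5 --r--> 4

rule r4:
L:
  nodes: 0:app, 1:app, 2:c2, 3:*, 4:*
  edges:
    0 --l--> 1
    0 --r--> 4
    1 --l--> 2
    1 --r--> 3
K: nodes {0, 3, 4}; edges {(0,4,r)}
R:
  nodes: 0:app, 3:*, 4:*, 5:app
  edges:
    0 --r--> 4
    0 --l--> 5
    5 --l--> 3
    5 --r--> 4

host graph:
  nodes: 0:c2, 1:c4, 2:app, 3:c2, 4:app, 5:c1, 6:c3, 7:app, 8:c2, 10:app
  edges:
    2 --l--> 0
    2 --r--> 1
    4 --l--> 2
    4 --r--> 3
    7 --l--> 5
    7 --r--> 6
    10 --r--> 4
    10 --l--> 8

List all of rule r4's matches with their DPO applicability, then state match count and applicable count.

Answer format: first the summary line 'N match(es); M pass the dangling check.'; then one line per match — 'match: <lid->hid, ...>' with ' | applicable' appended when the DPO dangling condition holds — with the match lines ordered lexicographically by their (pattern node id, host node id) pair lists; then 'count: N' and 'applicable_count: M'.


1 match(es); 1 pass the dangling check.
match: 0->4, 1->2, 2->0, 3->1, 4->3 | applicable
count: 1
applicable_count: 1


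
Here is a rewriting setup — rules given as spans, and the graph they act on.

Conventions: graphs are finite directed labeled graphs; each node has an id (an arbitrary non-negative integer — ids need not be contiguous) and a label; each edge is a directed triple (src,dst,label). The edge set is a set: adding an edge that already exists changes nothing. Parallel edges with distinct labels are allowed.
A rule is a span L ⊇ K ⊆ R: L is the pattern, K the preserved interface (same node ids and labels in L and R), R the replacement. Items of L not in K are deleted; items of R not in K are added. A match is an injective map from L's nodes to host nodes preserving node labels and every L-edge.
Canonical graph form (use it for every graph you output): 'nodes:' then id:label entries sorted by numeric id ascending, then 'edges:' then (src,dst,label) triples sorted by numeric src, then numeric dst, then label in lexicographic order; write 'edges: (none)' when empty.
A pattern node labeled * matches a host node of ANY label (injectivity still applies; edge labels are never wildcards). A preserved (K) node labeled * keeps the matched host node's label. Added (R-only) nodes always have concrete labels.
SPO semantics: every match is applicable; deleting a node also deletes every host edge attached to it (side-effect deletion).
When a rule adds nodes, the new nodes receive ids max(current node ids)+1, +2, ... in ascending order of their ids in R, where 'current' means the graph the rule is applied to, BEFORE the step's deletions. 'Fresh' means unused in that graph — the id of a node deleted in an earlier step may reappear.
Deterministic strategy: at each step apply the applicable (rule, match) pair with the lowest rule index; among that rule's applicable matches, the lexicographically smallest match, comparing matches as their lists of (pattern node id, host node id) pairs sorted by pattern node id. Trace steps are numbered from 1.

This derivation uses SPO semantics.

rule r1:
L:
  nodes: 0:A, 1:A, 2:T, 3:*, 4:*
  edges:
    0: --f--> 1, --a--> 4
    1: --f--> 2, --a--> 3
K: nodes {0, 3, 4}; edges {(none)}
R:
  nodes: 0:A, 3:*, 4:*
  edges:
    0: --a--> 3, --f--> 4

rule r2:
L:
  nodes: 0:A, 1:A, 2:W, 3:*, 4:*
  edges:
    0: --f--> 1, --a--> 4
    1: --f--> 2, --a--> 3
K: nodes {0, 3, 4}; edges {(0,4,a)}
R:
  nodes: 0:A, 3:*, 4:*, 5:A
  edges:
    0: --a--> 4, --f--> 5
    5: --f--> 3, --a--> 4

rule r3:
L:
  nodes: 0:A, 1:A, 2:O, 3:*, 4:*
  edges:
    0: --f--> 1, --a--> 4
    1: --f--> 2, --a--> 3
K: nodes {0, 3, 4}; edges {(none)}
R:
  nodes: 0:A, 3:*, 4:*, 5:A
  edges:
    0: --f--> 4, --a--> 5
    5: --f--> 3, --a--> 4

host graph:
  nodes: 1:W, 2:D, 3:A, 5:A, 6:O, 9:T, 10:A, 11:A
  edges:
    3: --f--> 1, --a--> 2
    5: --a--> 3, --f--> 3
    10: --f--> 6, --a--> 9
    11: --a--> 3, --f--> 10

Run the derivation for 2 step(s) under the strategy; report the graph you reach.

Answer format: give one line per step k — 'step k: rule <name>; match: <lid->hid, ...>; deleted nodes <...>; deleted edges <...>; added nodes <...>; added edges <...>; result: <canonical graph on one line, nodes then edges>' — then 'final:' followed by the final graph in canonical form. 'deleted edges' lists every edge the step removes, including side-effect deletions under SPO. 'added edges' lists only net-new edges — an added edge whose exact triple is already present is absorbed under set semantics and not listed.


step 1: rule r3; match: 0->11, 1->10, 2->6, 3->9, 4->3; deleted nodes 6, 10; deleted edges (10,6,f); (10,9,a); (11,3,a); (11,10,f); added nodes 12; added edges (11,3,f); (11,12,a); (12,3,a); (12,9,f); result: nodes: 1:W, 2:D, 3:A, 5:A, 9:T, 11:A, 12:A edges: (3,1,f); (3,2,a); (5,3,a); (5,3,f); (11,3,f); (11,12,a); (12,3,a); (12,9,f)
step 2: rule r2; match: 0->11, 1->3, 2->1, 3->2, 4->12; deleted nodes 1, 3; deleted edges (3,1,f); (3,2,a); (5,3,a); (5,3,f); (11,3,f); (12,3,a); added nodes 13; added edges (11,13,f); (13,2,f); (13,12,a); result: nodes: 2:D, 5:A, 9:T, 11:A, 12:A, 13:A edges: (11,12,a); (11,13,f); (12,9,f); (13,2,f); (13,12,a)
final:
nodes: 2:D, 5:A, 9:T, 11:A, 12:A, 13:A
edges: (11,12,a); (11,13,f); (12,9,f); (13,2,f); (13,12,a)


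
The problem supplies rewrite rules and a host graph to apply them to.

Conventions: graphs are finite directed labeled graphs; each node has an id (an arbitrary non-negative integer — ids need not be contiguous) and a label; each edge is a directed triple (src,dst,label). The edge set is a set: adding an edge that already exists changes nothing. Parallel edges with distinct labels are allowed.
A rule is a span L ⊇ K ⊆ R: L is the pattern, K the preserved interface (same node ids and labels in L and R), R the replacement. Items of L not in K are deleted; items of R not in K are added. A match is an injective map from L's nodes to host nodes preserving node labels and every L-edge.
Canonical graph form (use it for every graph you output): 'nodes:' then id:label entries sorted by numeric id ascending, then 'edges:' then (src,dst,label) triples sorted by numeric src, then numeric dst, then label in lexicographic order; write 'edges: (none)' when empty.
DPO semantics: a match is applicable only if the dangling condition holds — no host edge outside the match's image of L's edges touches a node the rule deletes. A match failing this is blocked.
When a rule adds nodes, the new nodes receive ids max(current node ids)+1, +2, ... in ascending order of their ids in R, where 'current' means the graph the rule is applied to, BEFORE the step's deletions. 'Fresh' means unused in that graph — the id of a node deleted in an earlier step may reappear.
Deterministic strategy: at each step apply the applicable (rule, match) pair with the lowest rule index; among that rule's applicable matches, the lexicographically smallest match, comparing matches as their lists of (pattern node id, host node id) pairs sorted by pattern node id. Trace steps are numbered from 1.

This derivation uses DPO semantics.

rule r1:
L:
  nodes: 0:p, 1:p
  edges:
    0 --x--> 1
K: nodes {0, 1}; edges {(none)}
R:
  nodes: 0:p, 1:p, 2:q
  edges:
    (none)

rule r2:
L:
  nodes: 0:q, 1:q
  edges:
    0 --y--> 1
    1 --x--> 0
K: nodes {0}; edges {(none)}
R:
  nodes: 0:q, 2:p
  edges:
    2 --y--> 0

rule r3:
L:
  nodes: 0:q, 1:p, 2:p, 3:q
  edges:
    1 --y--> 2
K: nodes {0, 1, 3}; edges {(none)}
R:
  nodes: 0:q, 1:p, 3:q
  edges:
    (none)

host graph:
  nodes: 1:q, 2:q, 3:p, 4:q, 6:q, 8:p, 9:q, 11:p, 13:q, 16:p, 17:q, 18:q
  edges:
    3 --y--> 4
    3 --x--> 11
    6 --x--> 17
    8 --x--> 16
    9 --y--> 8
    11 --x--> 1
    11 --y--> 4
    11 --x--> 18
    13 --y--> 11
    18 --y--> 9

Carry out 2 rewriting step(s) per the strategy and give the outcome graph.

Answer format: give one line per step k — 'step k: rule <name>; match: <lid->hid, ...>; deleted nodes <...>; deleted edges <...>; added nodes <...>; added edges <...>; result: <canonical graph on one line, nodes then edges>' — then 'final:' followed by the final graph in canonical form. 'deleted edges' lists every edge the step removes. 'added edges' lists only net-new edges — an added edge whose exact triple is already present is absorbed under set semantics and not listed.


step 1: rule r1; match: 0->3, 1->11; deleted nodes (none); deleted edges (3,11,x); added nodes 19; added edges (none); result: nodes: 1:q, 2:q, 3:p, 4:q, 6:q, 8:p, 9:q, 11:p, 13:q, 16:p, 17:q, 18:q, 19:q edges: (3,4,y); (6,17,x); (8,16,x); (9,8,y); (11,1,x); (11,4,y); (11,18,x); (13,11,y); (18,9,y)
step 2: rule r1; match: 0->8, 1->16; deleted nodes (none); deleted edges (8,16,x); added nodes 20; added edges (none); result: nodes: 1:q, 2:q, 3:p, 4:q, 6:q, 8:p, 9:q, 11:p, 13:q, 16:p, 17:q, 18:q, 19:q, 20:q edges: (3,4,y); (6,17,x); (9,8,y); (11,1,x); (11,4,y); (11,18,x); (13,11,y); (18,9,y)
final:
nodes: 1:q, 2:q, 3:p, 4:q, 6:q, 8:p, 9:q, 11:p, 13:q, 16:p, 17:q, 18:q, 19:q, 20:q
edges: (3,4,y); (6,17,x); (9,8,y); (11,1,x); (11,4,y); (11,18,x); (13,11,y); (18,9,y)


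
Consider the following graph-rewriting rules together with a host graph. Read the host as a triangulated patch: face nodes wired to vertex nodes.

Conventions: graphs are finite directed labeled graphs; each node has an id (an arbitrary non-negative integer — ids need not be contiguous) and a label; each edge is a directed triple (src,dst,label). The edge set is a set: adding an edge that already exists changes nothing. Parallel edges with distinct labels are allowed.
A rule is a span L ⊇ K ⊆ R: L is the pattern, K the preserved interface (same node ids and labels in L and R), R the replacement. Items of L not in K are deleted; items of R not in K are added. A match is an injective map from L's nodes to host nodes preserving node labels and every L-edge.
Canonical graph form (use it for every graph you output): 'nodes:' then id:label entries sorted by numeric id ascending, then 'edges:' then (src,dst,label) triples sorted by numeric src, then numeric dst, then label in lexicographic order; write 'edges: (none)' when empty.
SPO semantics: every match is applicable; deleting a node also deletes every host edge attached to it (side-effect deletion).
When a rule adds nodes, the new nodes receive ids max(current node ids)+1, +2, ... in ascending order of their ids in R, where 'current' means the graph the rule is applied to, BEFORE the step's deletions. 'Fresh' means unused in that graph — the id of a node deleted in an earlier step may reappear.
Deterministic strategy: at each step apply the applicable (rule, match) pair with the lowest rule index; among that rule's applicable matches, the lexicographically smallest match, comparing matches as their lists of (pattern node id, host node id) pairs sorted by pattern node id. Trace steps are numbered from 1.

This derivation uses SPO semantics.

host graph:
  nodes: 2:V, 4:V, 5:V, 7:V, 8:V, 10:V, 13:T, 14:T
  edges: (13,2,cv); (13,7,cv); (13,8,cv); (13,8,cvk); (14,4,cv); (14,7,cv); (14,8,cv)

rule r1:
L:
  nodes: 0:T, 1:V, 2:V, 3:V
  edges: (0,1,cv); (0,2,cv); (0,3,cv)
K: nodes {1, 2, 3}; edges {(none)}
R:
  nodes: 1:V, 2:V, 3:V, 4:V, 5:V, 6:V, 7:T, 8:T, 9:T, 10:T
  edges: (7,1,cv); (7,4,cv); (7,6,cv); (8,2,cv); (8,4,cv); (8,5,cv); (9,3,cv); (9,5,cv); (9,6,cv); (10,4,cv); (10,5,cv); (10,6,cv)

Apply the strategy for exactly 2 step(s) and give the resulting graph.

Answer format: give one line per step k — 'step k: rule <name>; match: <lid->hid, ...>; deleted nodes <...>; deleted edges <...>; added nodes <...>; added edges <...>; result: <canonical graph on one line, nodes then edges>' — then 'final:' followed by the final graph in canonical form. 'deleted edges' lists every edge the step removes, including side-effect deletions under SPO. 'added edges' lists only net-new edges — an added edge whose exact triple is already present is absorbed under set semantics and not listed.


step 1: rule r1; match: 0->13, 1->2, 2->7, 3->8; deleted nodes 13; deleted edges (13,2,cv); (13,7,cv); (13,8,cv); (13,8,cvk); added nodes 15, 16, 17, 18, 19, 20, 21; added edges (18,2,cv); (18,15,cv); (18,17,cv); (19,7,cv); (19,15,cv); (19,16,cv); (20,8,cv); (20,16,cv); (20,17,cv); (21,15,cv); (21,16,cv); (21,17,cv); result: nodes: 2:V, 4:V, 5:V, 7:V, 8:V, 10:V, 14:T, 15:V, 16:V, 17:V, 18:T, 19:T, 20:T, 21:T edges: (14,4,cv); (14,7,cv); (14,8,cv); (18,2,cv); (18,15,cv); (18,17,cv); (19,7,cv); (19,15,cv); (19,16,cv); (20,8,cv); (20,16,cv); (20,17,cv); (21,15,cv); (21,16,cv); (21,17,cv)
step 2: rule r1; match: 0->14, 1->4, 2->7, 3->8; deleted nodes 14; deleted edges (14,4,cv); (14,7,cv); (14,8,cv); added nodes 22, 23, 24, 25, 26, 27, 28; added edges (25,4,cv); (25,22,cv); (25,24,cv); (26,7,cv); (26,22,cv); (26,23,cv); (27,8,cv); (27,23,cv); (27,24,cv); (28,22,cv); (28,23,cv); (28,24,cv); result: nodes: 2:V, 4:V, 5:V, 7:V, 8:V, 10:V, 15:V, 16:V, 17:V, 18:T, 19:T, 20:T, 21:T, 22:V, 23:V, 24:V, 25:T, 26:T, 27:T, 28:T edges: (18,2,cv); (18,15,cv); (18,17,cv); (19,7,cv); (19,15,cv); (19,16,cv); (20,8,cv); (20,16,cv); (20,17,cv); (21,15,cv); (21,16,cv); (21,17,cv); (25,4,cv); (25,22,cv); (25,24,cv); (26,7,cv); (26,22,cv); (26,23,cv); (27,8,cv); (27,23,cv); (27,24,cv); (28,22,cv); (28,23,cv); (28,24,cv)
final:
nodes: 2:V, 4:V, 5:V, 7:V, 8:V, 10:V, 15:V, 16:V, 17:V, 18:T, 19:T, 20:T, 21:T, 22:V, 23:V, 24:V, 25:T, 26:T, 27:T, 28:T
edges: (18,2,cv); (18,15,cv); (18,17,cv); (19,7,cv); (19,15,cv); (19,16,cv); (20,8,cv); (20,16,cv); (20,17,cv); (21,15,cv); (21,16,cv); (21,17,cv); (25,4,cv); (25,22,cv); (25,24,cv); (26,7,cv); (26,22,cv); (26,23,cv); (27,8,cv); (27,23,cv); (27,24,cv); (28,22,cv); (28,23,cv); (28,24,cv)
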